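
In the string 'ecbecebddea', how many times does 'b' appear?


Scanning 'ecbecebddea' for 'b':
  Position 2: 'b' -> MATCH (count: 1)
  Position 6: 'b' -> MATCH (count: 2)
Total occurrences of 'b': 2

2


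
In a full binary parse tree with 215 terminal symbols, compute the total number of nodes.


Leaf nodes (terminals): 215
Internal nodes = n - 1 = 215 - 1 = 214
Total = leaves + internal = 215 + 214 = 429

429


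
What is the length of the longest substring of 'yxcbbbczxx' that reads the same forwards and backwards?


Scanning 'yxcbbbczxx' for palindromic substrings.
Substring at positions 2-6: 'cbbbc'.
Check: reverse('cbbbc') = 'cbbbc' -> palindrome confirmed.
Neighbouring characters ('x' / 'z') break symmetry, so it cannot extend further.
No longer palindromic substring exists; longest length = 5

5


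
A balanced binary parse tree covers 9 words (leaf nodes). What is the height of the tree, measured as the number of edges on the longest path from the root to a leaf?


In a balanced binary tree with n leaves the deepest leaf is ceil(log2(n)) edges below the root.
log2(9) = 3.1699
ceil(3.1699) = 4
height (edges) = 4

4


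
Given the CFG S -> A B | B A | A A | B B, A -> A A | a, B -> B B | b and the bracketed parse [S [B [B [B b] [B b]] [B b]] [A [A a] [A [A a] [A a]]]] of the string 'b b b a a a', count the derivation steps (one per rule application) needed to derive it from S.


Every bracketed nonterminal node [X ...] in the tree is produced by exactly one rule application.
Reading the tree off as a leftmost derivation:
  Step 1: S  =>  B A   (applied S -> B A)
  Step 2: B A  =>  B B A   (applied B -> B B)
  Step 3: B B A  =>  B B B A   (applied B -> B B)
  Step 4: B B B A  =>  b B B A   (applied B -> b)
  Step 5: b B B A  =>  b b B A   (applied B -> b)
  Step 6: b b B A  =>  b b b A   (applied B -> b)
  Step 7: b b b A  =>  b b b A A   (applied A -> A A)
  Step 8: b b b A A  =>  b b b a A   (applied A -> a)
  Step 9: b b b a A  =>  b b b a A A   (applied A -> A A)
  Step 10: b b b a A A  =>  b b b a a A   (applied A -> a)
  Step 11: b b b a a A  =>  b b b a a a   (applied A -> a)
Final yield: b b b a a a
Total rewrite steps: 11

11


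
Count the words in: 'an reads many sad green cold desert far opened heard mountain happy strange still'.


Counting words by splitting on spaces:
  Word 1: 'an'
  Word 2: 'reads'
  Word 3: 'many'
  Word 4: 'sad'
  Word 5: 'green'
  Word 6: 'cold'
  Word 7: 'desert'
  Word 8: 'far'
  Word 9: 'opened'
  Word 10: 'heard'
  Word 11: 'mountain'
  Word 12: 'happy'
  Word 13: 'strange'
  Word 14: 'still'
Total words: 14

14


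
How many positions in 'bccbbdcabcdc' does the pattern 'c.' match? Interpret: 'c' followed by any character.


Pattern: c. means 'c' followed by any character.
Scanning 'bccbbdcabcdc' position-by-position:
  Pos 0: window 'bc' -> no
  Pos 1: window 'cc' -> MATCH
  Pos 2: window 'cb' -> MATCH
  Pos 3: window 'bb' -> no
  Pos 4: window 'bd' -> no
  Pos 5: window 'dc' -> no
  Pos 6: window 'ca' -> MATCH
  Pos 7: window 'ab' -> no
  Pos 8: window 'bc' -> no
  Pos 9: window 'cd' -> MATCH
  Pos 10: window 'dc' -> no
  Pos 11: window 'c' -> no
Total matches: 4

4


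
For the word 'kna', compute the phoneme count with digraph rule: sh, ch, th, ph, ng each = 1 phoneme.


Parsing 'kna' greedily, digraphs first:
  'k' -> consonant phoneme (phonemes so far: 1)
  'n' -> consonant phoneme (phonemes so far: 2)
  'a' -> vowel phoneme (phonemes so far: 3)
Total phonemes: 3

3


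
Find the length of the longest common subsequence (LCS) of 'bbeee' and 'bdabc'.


DP table for LCS of 'bbeee' and 'bdabc':
       b  d  a  b  c
    0  0  0  0  0  0
  b 0  1  1  1  1  1
  b 0  1  1  1  2  2
  e 0  1  1  1  2  2
  e 0  1  1  1  2  2
  e 0  1  1  1  2  2
LCS: 'bb'
LCS length = 2

2


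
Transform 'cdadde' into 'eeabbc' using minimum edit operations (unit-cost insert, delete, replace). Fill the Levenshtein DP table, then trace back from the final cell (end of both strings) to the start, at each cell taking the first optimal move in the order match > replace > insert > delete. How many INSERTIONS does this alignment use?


Edit distance = 5. Backtracking from cell (6, 6) with preference match > replace > insert > delete,
then listing the resulting alignment 'cdadde' -> 'eeabbc' left to right:
  Step 1: replace c->e
  Step 2: replace d->e
  Step 3: keep 'a'
  Step 4: replace d->b
  Step 5: replace d->b
  Step 6: replace e->c
Total insertions: 0

0


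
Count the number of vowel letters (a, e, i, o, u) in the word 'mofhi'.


Scanning each character of 'mofhi':
  Position 1: 'm' -> consonant (running count: 0)
  Position 2: 'o' -> vowel (running count: 1)
  Position 3: 'f' -> consonant (running count: 1)
  Position 4: 'h' -> consonant (running count: 1)
  Position 5: 'i' -> vowel (running count: 2)
Total vowels: 2

2


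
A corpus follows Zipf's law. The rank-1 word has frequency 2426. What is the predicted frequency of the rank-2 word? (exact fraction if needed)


Zipf's law: freq(rank) = f1 / rank
f1 = 2426, rank = 2
freq = 2426 / 2
= 1213

1213


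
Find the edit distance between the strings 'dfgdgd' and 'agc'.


Building DP table for s1='dfgdgd' (len 6) and s2='agc' (len 3):
       a  g  c
    0  1  2  3
  d 1  1  2  3
  f 2  2  2  3
  g 3  3  2  3
  d 4  4  3  3
  g 5  5  4  4
  d 6  6  5  5
Edit distance = dp[6][3] = 5

5


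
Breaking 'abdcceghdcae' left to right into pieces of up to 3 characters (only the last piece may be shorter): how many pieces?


'abdcceghdcae' has 12 characters.
Chunking with max size 3:
  Chunk 1: 'abd' (positions 0-2)
  Chunk 2: 'cce' (positions 3-5)
  Chunk 3: 'ghd' (positions 6-8)
  Chunk 4: 'cae' (positions 9-11)
Total chunks: ceil(12 / 3) = 4

4


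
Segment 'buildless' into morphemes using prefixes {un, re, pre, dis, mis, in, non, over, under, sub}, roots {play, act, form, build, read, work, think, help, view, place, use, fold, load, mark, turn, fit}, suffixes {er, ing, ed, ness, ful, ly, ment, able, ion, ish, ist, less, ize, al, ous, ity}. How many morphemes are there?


Segmenting 'buildless' against the inventory:
  'build' -> root (morpheme 1)
  'less' -> suffix (morpheme 2)
Total morphemes: 2

2


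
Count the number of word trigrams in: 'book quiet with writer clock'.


Word trigrams from [5] words:
  Trigram 1: (book quiet with)
  Trigram 2: (quiet with writer)
  Trigram 3: (with writer clock)
Total word trigrams: 5 - 2 = 3

3


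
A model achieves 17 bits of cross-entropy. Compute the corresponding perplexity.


Perplexity formula: PP = 2^H
H = 17
PP = 2^17
PP = 2^17 = 131072

131072


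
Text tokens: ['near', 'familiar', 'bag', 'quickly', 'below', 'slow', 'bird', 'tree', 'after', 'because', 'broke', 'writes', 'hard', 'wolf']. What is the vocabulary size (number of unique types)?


Listing all tokens and tracking unique types:
  Token 1: 'near' -> NEW (unique so far: 1)
  Token 2: 'familiar' -> NEW (unique so far: 2)
  Token 3: 'bag' -> NEW (unique so far: 3)
  Token 4: 'quickly' -> NEW (unique so far: 4)
  Token 5: 'below' -> NEW (unique so far: 5)
  Token 6: 'slow' -> NEW (unique so far: 6)
  Token 7: 'bird' -> NEW (unique so far: 7)
  Token 8: 'tree' -> NEW (unique so far: 8)
  Token 9: 'after' -> NEW (unique so far: 9)
  Token 10: 'because' -> NEW (unique so far: 10)
  Token 11: 'broke' -> NEW (unique so far: 11)
  Token 12: 'writes' -> NEW (unique so far: 12)
  Token 13: 'hard' -> NEW (unique so far: 13)
  Token 14: 'wolf' -> NEW (unique so far: 14)
Unique types: ('after', 'bag', 'because', 'below', 'bird', 'broke', 'familiar', 'hard', 'near', 'quickly', 'slow', 'tree', 'wolf', 'writes')
Vocabulary size: 14

14


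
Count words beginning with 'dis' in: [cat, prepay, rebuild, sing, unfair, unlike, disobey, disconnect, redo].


Checking each word for prefix 'dis':
  'cat' -> no (count: 0)
  'prepay' -> no (count: 0)
  'rebuild' -> no (count: 0)
  'sing' -> no (count: 0)
  'unfair' -> no (count: 0)
  'unlike' -> no (count: 0)
  'disobey' -> YES, starts with 'dis' (count: 1)
  'disconnect' -> YES, starts with 'dis' (count: 2)
  'redo' -> no (count: 2)
Total with prefix 'dis': 2

2


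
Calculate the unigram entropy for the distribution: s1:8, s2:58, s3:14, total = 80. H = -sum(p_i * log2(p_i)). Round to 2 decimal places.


Computing entropy H = -sum(p_i * log2(p_i)):
  s1: p = 8/80 = 0.1000, -p*log2(p) = 0.3322
  s2: p = 58/80 = 0.7250, -p*log2(p) = 0.3364
  s3: p = 14/80 = 0.1750, -p*log2(p) = 0.4401
H = sum of terms = 1.1087
Rounded to 2 decimals: 1.11

1.11


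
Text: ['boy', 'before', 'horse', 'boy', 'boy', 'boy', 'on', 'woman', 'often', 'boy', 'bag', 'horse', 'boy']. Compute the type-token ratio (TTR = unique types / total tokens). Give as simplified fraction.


Tokens: 13
Unique types: ('bag', 'before', 'boy', 'horse', 'often', 'on', 'woman') = 7
TTR = 7/13
Already in lowest terms.

7/13


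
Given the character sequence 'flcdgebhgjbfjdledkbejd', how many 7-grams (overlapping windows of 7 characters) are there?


String 'flcdgebhgjbfjdledkbejd' has length L = 22.
Number of overlapping n-grams = L - n + 1
Substituting: 22 - 7 + 1 = 16

16


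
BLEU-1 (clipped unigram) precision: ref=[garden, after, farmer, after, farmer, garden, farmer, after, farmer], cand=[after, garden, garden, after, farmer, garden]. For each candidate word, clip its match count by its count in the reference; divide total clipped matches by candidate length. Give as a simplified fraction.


Reference word counts: {'after': 3, 'farmer': 4, 'garden': 2}
Checking each candidate word (with clipping):
  'after' -> in reference (ref count 3, used 1/3) -> match (matches: 1)
  'garden' -> in reference (ref count 2, used 1/2) -> match (matches: 2)
  'garden' -> in reference (ref count 2, used 2/2) -> match (matches: 3)
  'after' -> in reference (ref count 3, used 2/3) -> match (matches: 4)
  'farmer' -> in reference (ref count 4, used 1/4) -> match (matches: 5)
  'garden' -> ref count 2 already used up (2/2) -> clipped, no match (matches: 5)
Clipped matches: 5, Candidate length: 6
Precision = 5/6

5/6


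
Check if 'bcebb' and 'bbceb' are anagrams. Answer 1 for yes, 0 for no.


Sort characters of 'bcebb': 'bbbce'
Sort characters of 'bbceb': 'bbbce'
Sorted forms match -> they ARE anagrams
Result: 1

1


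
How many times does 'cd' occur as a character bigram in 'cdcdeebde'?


Scanning 'cdcdeebde' for bigram 'cd':
  Position 0: 'cd' -> MATCH
  Position 1: 'dc' -> no
  Position 2: 'cd' -> MATCH
  Position 3: 'de' -> no
  Position 4: 'ee' -> no
  Position 5: 'eb' -> no
  Position 6: 'bd' -> no
  Position 7: 'de' -> no
Total matches: 2

2


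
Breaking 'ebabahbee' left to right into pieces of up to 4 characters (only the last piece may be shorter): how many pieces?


'ebabahbee' has 9 characters.
Chunking with max size 4:
  Chunk 1: 'ebab' (positions 0-3)
  Chunk 2: 'ahbe' (positions 4-7)
  Chunk 3: 'e' (positions 8-8)
Total chunks: ceil(9 / 4) = 3

3


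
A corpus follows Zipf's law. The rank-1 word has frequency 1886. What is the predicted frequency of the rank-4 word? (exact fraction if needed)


Zipf's law: freq(rank) = f1 / rank
f1 = 1886, rank = 4
freq = 1886 / 4
GCD(1886, 4) = 2
Simplified: 943/2

943/2


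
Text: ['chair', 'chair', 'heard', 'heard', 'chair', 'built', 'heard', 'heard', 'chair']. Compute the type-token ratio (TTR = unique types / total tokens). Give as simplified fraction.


Tokens: 9
Unique types: ('built', 'chair', 'heard') = 3
TTR = 3/9
Simplify: divide both by 3 -> 1/3
TTR = 1/3

1/3


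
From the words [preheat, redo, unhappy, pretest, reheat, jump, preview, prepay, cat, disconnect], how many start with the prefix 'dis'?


Checking each word for prefix 'dis':
  'preheat' -> no (count: 0)
  'redo' -> no (count: 0)
  'unhappy' -> no (count: 0)
  'pretest' -> no (count: 0)
  'reheat' -> no (count: 0)
  'jump' -> no (count: 0)
  'preview' -> no (count: 0)
  'prepay' -> no (count: 0)
  'cat' -> no (count: 0)
  'disconnect' -> YES, starts with 'dis' (count: 1)
Total with prefix 'dis': 1

1


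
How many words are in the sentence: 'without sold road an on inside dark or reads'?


Counting words by splitting on spaces:
  Word 1: 'without'
  Word 2: 'sold'
  Word 3: 'road'
  Word 4: 'an'
  Word 5: 'on'
  Word 6: 'inside'
  Word 7: 'dark'
  Word 8: 'or'
  Word 9: 'reads'
Total words: 9

9


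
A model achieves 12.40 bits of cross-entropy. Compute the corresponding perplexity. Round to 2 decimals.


Perplexity formula: PP = 2^H
H = 12.40
PP = 2^12.40
Decompose: 2^12.40 = 2^12 * 2^0.40
2^12 = 4096, 2^0.40 ~ 1.3195079
PP ~ 4096 * 1.3195079 = 5404.7043584
Rounded to 2 decimals: 5404.70

5404.70


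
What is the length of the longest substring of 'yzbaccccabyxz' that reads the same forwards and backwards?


Scanning 'yzbaccccabyxz' for palindromic substrings.
Substring at positions 2-9: 'baccccab'.
Check: reverse('baccccab') = 'baccccab' -> palindrome confirmed.
Neighbouring characters ('z' / 'y') break symmetry, so it cannot extend further.
No longer palindromic substring exists; longest length = 8

8


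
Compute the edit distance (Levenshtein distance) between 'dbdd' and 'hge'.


Building DP table for s1='dbdd' (len 4) and s2='hge' (len 3):
       h  g  e
    0  1  2  3
  d 1  1  2  3
  b 2  2  2  3
  d 3  3  3  3
  d 4  4  4  4
Edit distance = dp[4][3] = 4

4


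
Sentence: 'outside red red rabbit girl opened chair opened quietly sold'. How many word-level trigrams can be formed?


Word trigrams from [10] words:
  Trigram 1: (outside red red)
  Trigram 2: (red red rabbit)
  Trigram 3: (red rabbit girl)
  Trigram 4: (rabbit girl opened)
  Trigram 5: (girl opened chair)
  Trigram 6: (opened chair opened)
  Trigram 7: (chair opened quietly)
  Trigram 8: (opened quietly sold)
Total word trigrams: 10 - 2 = 8

8


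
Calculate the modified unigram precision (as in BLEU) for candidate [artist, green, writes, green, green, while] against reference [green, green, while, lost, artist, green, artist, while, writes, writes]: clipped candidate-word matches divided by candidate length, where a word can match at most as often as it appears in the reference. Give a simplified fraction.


Reference word counts: {'artist': 2, 'green': 3, 'lost': 1, 'while': 2, 'writes': 2}
Checking each candidate word (with clipping):
  'artist' -> in reference (ref count 2, used 1/2) -> match (matches: 1)
  'green' -> in reference (ref count 3, used 1/3) -> match (matches: 2)
  'writes' -> in reference (ref count 2, used 1/2) -> match (matches: 3)
  'green' -> in reference (ref count 3, used 2/3) -> match (matches: 4)
  'green' -> in reference (ref count 3, used 3/3) -> match (matches: 5)
  'while' -> in reference (ref count 2, used 1/2) -> match (matches: 6)
Clipped matches: 6, Candidate length: 6
Precision = 6/6 = 1

1


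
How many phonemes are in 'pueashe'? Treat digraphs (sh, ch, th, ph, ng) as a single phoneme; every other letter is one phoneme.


Parsing 'pueashe' greedily, digraphs first:
  'p' -> consonant phoneme (phonemes so far: 1)
  'u' -> vowel phoneme (phonemes so far: 2)
  'e' -> vowel phoneme (phonemes so far: 3)
  'a' -> vowel phoneme (phonemes so far: 4)
  'sh' -> digraph (1 consonant phoneme) (phonemes so far: 5)
  'e' -> vowel phoneme (phonemes so far: 6)
Total phonemes: 6

6


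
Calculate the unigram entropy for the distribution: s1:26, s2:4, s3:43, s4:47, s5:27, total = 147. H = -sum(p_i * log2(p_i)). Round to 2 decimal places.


Computing entropy H = -sum(p_i * log2(p_i)):
  s1: p = 26/147 = 0.1769, -p*log2(p) = 0.4420
  s2: p = 4/147 = 0.0272, -p*log2(p) = 0.1415
  s3: p = 43/147 = 0.2925, -p*log2(p) = 0.5188
  s4: p = 47/147 = 0.3197, -p*log2(p) = 0.5260
  s5: p = 27/147 = 0.1837, -p*log2(p) = 0.4490
H = sum of terms = 2.0773
Rounded to 2 decimals: 2.08

2.08


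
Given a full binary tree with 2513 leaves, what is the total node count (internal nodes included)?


Leaf nodes (terminals): 2513
Internal nodes = n - 1 = 2513 - 1 = 2512
Total = leaves + internal = 2513 + 2512 = 5025

5025


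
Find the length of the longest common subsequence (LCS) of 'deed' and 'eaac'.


DP table for LCS of 'deed' and 'eaac':
       e  a  a  c
    0  0  0  0  0
  d 0  0  0  0  0
  e 0  1  1  1  1
  e 0  1  1  1  1
  d 0  1  1  1  1
LCS: 'e'
LCS length = 1

1


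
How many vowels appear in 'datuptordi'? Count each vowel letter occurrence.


Scanning each character of 'datuptordi':
  Position 1: 'd' -> consonant (running count: 0)
  Position 2: 'a' -> vowel (running count: 1)
  Position 3: 't' -> consonant (running count: 1)
  Position 4: 'u' -> vowel (running count: 2)
  Position 5: 'p' -> consonant (running count: 2)
  Position 6: 't' -> consonant (running count: 2)
  Position 7: 'o' -> vowel (running count: 3)
  Position 8: 'r' -> consonant (running count: 3)
  Position 9: 'd' -> consonant (running count: 3)
  Position 10: 'i' -> vowel (running count: 4)
Total vowels: 4

4


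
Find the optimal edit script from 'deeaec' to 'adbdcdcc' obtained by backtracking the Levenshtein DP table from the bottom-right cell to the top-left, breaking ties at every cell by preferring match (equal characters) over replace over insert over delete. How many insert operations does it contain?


Edit distance = 6. Backtracking from cell (6, 8) with preference match > replace > insert > delete,
then listing the resulting alignment 'deeaec' -> 'adbdcdcc' left to right:
  Step 1: insert 'a' [insertion #1]
  Step 2: keep 'd'
  Step 3: insert 'b' [insertion #2]
  Step 4: replace e->d
  Step 5: replace e->c
  Step 6: replace a->d
  Step 7: replace e->c
  Step 8: keep 'c'
Total insertions: 2

2


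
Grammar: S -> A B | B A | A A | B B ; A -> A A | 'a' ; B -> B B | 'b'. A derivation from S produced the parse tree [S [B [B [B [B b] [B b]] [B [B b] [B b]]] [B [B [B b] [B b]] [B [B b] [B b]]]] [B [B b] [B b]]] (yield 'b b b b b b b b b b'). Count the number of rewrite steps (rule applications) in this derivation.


Every bracketed nonterminal node [X ...] in the tree is produced by exactly one rule application.
Reading the tree off as a leftmost derivation:
  Step 1: S  =>  B B   (applied S -> B B)
  Step 2: B B  =>  B B B   (applied B -> B B)
  Step 3: B B B  =>  B B B B   (applied B -> B B)
  Step 4: B B B B  =>  B B B B B   (applied B -> B B)
  Step 5: B B B B B  =>  b B B B B   (applied B -> b)
  Step 6: b B B B B  =>  b b B B B   (applied B -> b)
  Step 7: b b B B B  =>  b b B B B B   (applied B -> B B)
  Step 8: b b B B B B  =>  b b b B B B   (applied B -> b)
  Step 9: b b b B B B  =>  b b b b B B   (applied B -> b)
  Step 10: b b b b B B  =>  b b b b B B B   (applied B -> B B)
  Step 11: b b b b B B B  =>  b b b b B B B B   (applied B -> B B)
  Step 12: b b b b B B B B  =>  b b b b b B B B   (applied B -> b)
  Step 13: b b b b b B B B  =>  b b b b b b B B   (applied B -> b)
  Step 14: b b b b b b B B  =>  b b b b b b B B B   (applied B -> B B)
  Step 15: b b b b b b B B B  =>  b b b b b b b B B   (applied B -> b)
  Step 16: b b b b b b b B B  =>  b b b b b b b b B   (applied B -> b)
  Step 17: b b b b b b b b B  =>  b b b b b b b b B B   (applied B -> B B)
  Step 18: b b b b b b b b B B  =>  b b b b b b b b b B   (applied B -> b)
  Step 19: b b b b b b b b b B  =>  b b b b b b b b b b   (applied B -> b)
Final yield: b b b b b b b b b b
Total rewrite steps: 19

19


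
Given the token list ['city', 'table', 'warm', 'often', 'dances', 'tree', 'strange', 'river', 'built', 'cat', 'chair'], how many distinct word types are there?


Listing all tokens and tracking unique types:
  Token 1: 'city' -> NEW (unique so far: 1)
  Token 2: 'table' -> NEW (unique so far: 2)
  Token 3: 'warm' -> NEW (unique so far: 3)
  Token 4: 'often' -> NEW (unique so far: 4)
  Token 5: 'dances' -> NEW (unique so far: 5)
  Token 6: 'tree' -> NEW (unique so far: 6)
  Token 7: 'strange' -> NEW (unique so far: 7)
  Token 8: 'river' -> NEW (unique so far: 8)
  Token 9: 'built' -> NEW (unique so far: 9)
  Token 10: 'cat' -> NEW (unique so far: 10)
  Token 11: 'chair' -> NEW (unique so far: 11)
Unique types: ('built', 'cat', 'chair', 'city', 'dances', 'often', 'river', 'strange', 'table', 'tree', 'warm')
Vocabulary size: 11

11


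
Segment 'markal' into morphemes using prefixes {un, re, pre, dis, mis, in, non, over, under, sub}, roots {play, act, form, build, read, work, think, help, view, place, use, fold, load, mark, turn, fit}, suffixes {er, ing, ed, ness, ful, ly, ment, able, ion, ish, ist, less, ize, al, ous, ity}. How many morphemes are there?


Segmenting 'markal' against the inventory:
  'mark' -> root (morpheme 1)
  'al' -> suffix (morpheme 2)
Total morphemes: 2

2


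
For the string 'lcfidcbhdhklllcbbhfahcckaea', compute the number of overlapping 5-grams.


String 'lcfidcbhdhklllcbbhfahcckaea' has length L = 27.
Number of overlapping n-grams = L - n + 1
Substituting: 27 - 5 + 1 = 23

23


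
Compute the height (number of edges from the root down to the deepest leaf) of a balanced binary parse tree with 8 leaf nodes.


In a balanced binary tree with n leaves the deepest leaf is ceil(log2(n)) edges below the root.
log2(8) = 3.0000
ceil(3.0000) = 3
height (edges) = 3

3


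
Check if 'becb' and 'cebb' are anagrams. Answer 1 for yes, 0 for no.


Sort characters of 'becb': 'bbce'
Sort characters of 'cebb': 'bbce'
Sorted forms match -> they ARE anagrams
Result: 1

1


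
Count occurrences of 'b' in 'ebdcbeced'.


Scanning 'ebdcbeced' for 'b':
  Position 1: 'b' -> MATCH (count: 1)
  Position 4: 'b' -> MATCH (count: 2)
Total occurrences of 'b': 2

2


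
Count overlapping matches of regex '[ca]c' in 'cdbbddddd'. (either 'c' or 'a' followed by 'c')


Pattern: [ca]c means either 'c' or 'a' followed by 'c'.
Scanning 'cdbbddddd' position-by-position:
  Pos 0: window 'cd' -> no
  Pos 1: window 'db' -> no
  Pos 2: window 'bb' -> no
  Pos 3: window 'bd' -> no
  Pos 4: window 'dd' -> no
  Pos 5: window 'dd' -> no
  Pos 6: window 'dd' -> no
  Pos 7: window 'dd' -> no
  Pos 8: window 'd' -> no
Total matches: 0

0


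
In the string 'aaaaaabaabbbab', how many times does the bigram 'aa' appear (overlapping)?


Scanning 'aaaaaabaabbbab' for bigram 'aa':
  Position 0: 'aa' -> MATCH
  Position 1: 'aa' -> MATCH
  Position 2: 'aa' -> MATCH
  Position 3: 'aa' -> MATCH
  Position 4: 'aa' -> MATCH
  Position 5: 'ab' -> no
  Position 6: 'ba' -> no
  Position 7: 'aa' -> MATCH
  Position 8: 'ab' -> no
  Position 9: 'bb' -> no
  Position 10: 'bb' -> no
  Position 11: 'ba' -> no
  Position 12: 'ab' -> no
Total matches: 6

6


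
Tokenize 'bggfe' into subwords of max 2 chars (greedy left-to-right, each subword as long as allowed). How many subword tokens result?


'bggfe' has 5 characters.
Chunking with max size 2:
  Chunk 1: 'bg' (positions 0-1)
  Chunk 2: 'gf' (positions 2-3)
  Chunk 3: 'e' (positions 4-4)
Total chunks: ceil(5 / 2) = 3

3


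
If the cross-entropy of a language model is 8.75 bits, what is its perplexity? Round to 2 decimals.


Perplexity formula: PP = 2^H
H = 8.75
PP = 2^8.75
Decompose: 2^8.75 = 2^8 * 2^0.75
2^8 = 256, 2^0.75 ~ 1.6817928
PP ~ 256 * 1.6817928 = 430.5389568
Rounded to 2 decimals: 430.54

430.54


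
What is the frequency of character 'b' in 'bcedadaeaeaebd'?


Scanning 'bcedadaeaeaebd' for 'b':
  Position 0: 'b' -> MATCH (count: 1)
  Position 12: 'b' -> MATCH (count: 2)
Total occurrences of 'b': 2

2


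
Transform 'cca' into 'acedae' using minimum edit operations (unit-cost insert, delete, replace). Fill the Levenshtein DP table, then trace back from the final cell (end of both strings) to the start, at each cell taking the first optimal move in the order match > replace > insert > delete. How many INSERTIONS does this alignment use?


Edit distance = 4. Backtracking from cell (3, 6) with preference match > replace > insert > delete,
then listing the resulting alignment 'cca' -> 'acedae' left to right:
  Step 1: insert 'a' [insertion #1]
  Step 2: keep 'c'
  Step 3: insert 'e' [insertion #2]
  Step 4: replace c->d
  Step 5: keep 'a'
  Step 6: insert 'e' [insertion #3]
Total insertions: 3

3


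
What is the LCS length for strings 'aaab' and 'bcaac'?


DP table for LCS of 'aaab' and 'bcaac':
       b  c  a  a  c
    0  0  0  0  0  0
  a 0  0  0  1  1  1
  a 0  0  0  1  2  2
  a 0  0  0  1  2  2
  b 0  1  1  1  2  2
LCS: 'aa'
LCS length = 2

2


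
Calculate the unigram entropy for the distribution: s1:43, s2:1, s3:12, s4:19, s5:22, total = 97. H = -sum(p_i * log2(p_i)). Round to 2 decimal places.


Computing entropy H = -sum(p_i * log2(p_i)):
  s1: p = 43/97 = 0.4433, -p*log2(p) = 0.5203
  s2: p = 1/97 = 0.0103, -p*log2(p) = 0.0680
  s3: p = 12/97 = 0.1237, -p*log2(p) = 0.3730
  s4: p = 19/97 = 0.1959, -p*log2(p) = 0.4607
  s5: p = 22/97 = 0.2268, -p*log2(p) = 0.4855
H = sum of terms = 1.9075
Rounded to 2 decimals: 1.91

1.91


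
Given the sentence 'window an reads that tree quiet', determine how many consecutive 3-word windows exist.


Word trigrams from [6] words:
  Trigram 1: (window an reads)
  Trigram 2: (an reads that)
  Trigram 3: (reads that tree)
  Trigram 4: (that tree quiet)
Total word trigrams: 6 - 2 = 4

4


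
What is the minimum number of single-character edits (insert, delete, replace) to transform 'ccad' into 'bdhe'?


Building DP table for s1='ccad' (len 4) and s2='bdhe' (len 4):
       b  d  h  e
    0  1  2  3  4
  c 1  1  2  3  4
  c 2  2  2  3  4
  a 3  3  3  3  4
  d 4  4  3  4  4
Edit distance = dp[4][4] = 4

4


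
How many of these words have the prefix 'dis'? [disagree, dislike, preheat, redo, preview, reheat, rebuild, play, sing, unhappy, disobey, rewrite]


Checking each word for prefix 'dis':
  'disagree' -> YES, starts with 'dis' (count: 1)
  'dislike' -> YES, starts with 'dis' (count: 2)
  'preheat' -> no (count: 2)
  'redo' -> no (count: 2)
  'preview' -> no (count: 2)
  'reheat' -> no (count: 2)
  'rebuild' -> no (count: 2)
  'play' -> no (count: 2)
  'sing' -> no (count: 2)
  'unhappy' -> no (count: 2)
  'disobey' -> YES, starts with 'dis' (count: 3)
  'rewrite' -> no (count: 3)
Total with prefix 'dis': 3

3


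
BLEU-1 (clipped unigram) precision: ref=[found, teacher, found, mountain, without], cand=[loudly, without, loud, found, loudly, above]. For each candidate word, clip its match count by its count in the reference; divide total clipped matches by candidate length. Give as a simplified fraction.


Reference word counts: {'found': 2, 'mountain': 1, 'teacher': 1, 'without': 1}
Checking each candidate word (with clipping):
  'loudly' -> not in reference -> no match (matches: 0)
  'without' -> in reference (ref count 1, used 1/1) -> match (matches: 1)
  'loud' -> not in reference -> no match (matches: 1)
  'found' -> in reference (ref count 2, used 1/2) -> match (matches: 2)
  'loudly' -> not in reference -> no match (matches: 2)
  'above' -> not in reference -> no match (matches: 2)
Clipped matches: 2, Candidate length: 6
Precision = 2/6 = 1/3

1/3


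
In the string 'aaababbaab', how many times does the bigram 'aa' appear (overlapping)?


Scanning 'aaababbaab' for bigram 'aa':
  Position 0: 'aa' -> MATCH
  Position 1: 'aa' -> MATCH
  Position 2: 'ab' -> no
  Position 3: 'ba' -> no
  Position 4: 'ab' -> no
  Position 5: 'bb' -> no
  Position 6: 'ba' -> no
  Position 7: 'aa' -> MATCH
  Position 8: 'ab' -> no
Total matches: 3

3


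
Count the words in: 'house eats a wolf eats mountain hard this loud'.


Counting words by splitting on spaces:
  Word 1: 'house'
  Word 2: 'eats'
  Word 3: 'a'
  Word 4: 'wolf'
  Word 5: 'eats'
  Word 6: 'mountain'
  Word 7: 'hard'
  Word 8: 'this'
  Word 9: 'loud'
Total words: 9

9


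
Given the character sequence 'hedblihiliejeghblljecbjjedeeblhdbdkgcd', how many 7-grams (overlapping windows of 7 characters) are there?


String 'hedblihiliejeghblljecbjjedeeblhdbdkgcd' has length L = 38.
Number of overlapping n-grams = L - n + 1
Substituting: 38 - 7 + 1 = 32

32


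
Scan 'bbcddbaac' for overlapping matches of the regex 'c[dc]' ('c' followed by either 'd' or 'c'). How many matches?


Pattern: c[dc] means 'c' followed by either 'd' or 'c'.
Scanning 'bbcddbaac' position-by-position:
  Pos 0: window 'bb' -> no
  Pos 1: window 'bc' -> no
  Pos 2: window 'cd' -> MATCH
  Pos 3: window 'dd' -> no
  Pos 4: window 'db' -> no
  Pos 5: window 'ba' -> no
  Pos 6: window 'aa' -> no
  Pos 7: window 'ac' -> no
  Pos 8: window 'c' -> no
Total matches: 1

1


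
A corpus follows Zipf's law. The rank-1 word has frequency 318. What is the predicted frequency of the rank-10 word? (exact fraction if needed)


Zipf's law: freq(rank) = f1 / rank
f1 = 318, rank = 10
freq = 318 / 10
GCD(318, 10) = 2
Simplified: 159/5

159/5


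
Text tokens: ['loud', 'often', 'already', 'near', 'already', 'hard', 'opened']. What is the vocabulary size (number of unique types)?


Listing all tokens and tracking unique types:
  Token 1: 'loud' -> NEW (unique so far: 1)
  Token 2: 'often' -> NEW (unique so far: 2)
  Token 3: 'already' -> NEW (unique so far: 3)
  Token 4: 'near' -> NEW (unique so far: 4)
  Token 5: 'already' -> duplicate (unique so far: 4)
  Token 6: 'hard' -> NEW (unique so far: 5)
  Token 7: 'opened' -> NEW (unique so far: 6)
Unique types: ('already', 'hard', 'loud', 'near', 'often', 'opened')
Vocabulary size: 6

6


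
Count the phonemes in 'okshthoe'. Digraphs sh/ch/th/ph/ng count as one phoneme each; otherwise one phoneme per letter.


Parsing 'okshthoe' greedily, digraphs first:
  'o' -> vowel phoneme (phonemes so far: 1)
  'k' -> consonant phoneme (phonemes so far: 2)
  'sh' -> digraph (1 consonant phoneme) (phonemes so far: 3)
  'th' -> digraph (1 consonant phoneme) (phonemes so far: 4)
  'o' -> vowel phoneme (phonemes so far: 5)
  'e' -> vowel phoneme (phonemes so far: 6)
Total phonemes: 6

6


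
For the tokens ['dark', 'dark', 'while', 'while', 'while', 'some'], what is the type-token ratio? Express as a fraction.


Tokens: 6
Unique types: ('dark', 'some', 'while') = 3
TTR = 3/6
Simplify: divide both by 3 -> 1/2
TTR = 1/2

1/2


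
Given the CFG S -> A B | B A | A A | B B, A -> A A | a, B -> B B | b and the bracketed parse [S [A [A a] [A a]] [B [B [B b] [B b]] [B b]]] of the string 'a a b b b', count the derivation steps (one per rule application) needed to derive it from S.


Every bracketed nonterminal node [X ...] in the tree is produced by exactly one rule application.
Reading the tree off as a leftmost derivation:
  Step 1: S  =>  A B   (applied S -> A B)
  Step 2: A B  =>  A A B   (applied A -> A A)
  Step 3: A A B  =>  a A B   (applied A -> a)
  Step 4: a A B  =>  a a B   (applied A -> a)
  Step 5: a a B  =>  a a B B   (applied B -> B B)
  Step 6: a a B B  =>  a a B B B   (applied B -> B B)
  Step 7: a a B B B  =>  a a b B B   (applied B -> b)
  Step 8: a a b B B  =>  a a b b B   (applied B -> b)
  Step 9: a a b b B  =>  a a b b b   (applied B -> b)
Final yield: a a b b b
Total rewrite steps: 9

9


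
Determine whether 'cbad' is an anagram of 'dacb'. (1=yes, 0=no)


Sort characters of 'cbad': 'abcd'
Sort characters of 'dacb': 'abcd'
Sorted forms match -> they ARE anagrams
Result: 1

1


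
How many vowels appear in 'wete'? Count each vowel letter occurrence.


Scanning each character of 'wete':
  Position 1: 'w' -> consonant (running count: 0)
  Position 2: 'e' -> vowel (running count: 1)
  Position 3: 't' -> consonant (running count: 1)
  Position 4: 'e' -> vowel (running count: 2)
Total vowels: 2

2


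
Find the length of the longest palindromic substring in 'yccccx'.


Scanning 'yccccx' for palindromic substrings.
Substring at positions 1-4: 'cccc'.
Check: reverse('cccc') = 'cccc' -> palindrome confirmed.
Neighbouring characters ('y' / 'x') break symmetry, so it cannot extend further.
No longer palindromic substring exists; longest length = 4

4


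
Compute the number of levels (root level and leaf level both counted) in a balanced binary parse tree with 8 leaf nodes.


In a balanced binary tree with n leaves the deepest leaf is ceil(log2(n)) edges below the root,
so counting node levels inclusive of root and leaves gives ceil(log2(n)) + 1 levels.
log2(8) = 3.0000
ceil(3.0000) = 3
levels = 3 + 1 = 4

4


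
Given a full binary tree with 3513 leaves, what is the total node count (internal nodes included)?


Leaf nodes (terminals): 3513
Internal nodes = n - 1 = 3513 - 1 = 3512
Total = leaves + internal = 3513 + 3512 = 7025

7025


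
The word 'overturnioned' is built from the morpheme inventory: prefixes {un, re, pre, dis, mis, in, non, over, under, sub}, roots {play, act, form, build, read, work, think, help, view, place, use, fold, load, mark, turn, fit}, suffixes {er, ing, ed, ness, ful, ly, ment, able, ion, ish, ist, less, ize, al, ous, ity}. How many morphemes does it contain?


Segmenting 'overturnioned' against the inventory:
  'over' -> prefix (morpheme 1)
  'turn' -> root (morpheme 2)
  'ion' -> suffix (morpheme 3)
  'ed' -> suffix (morpheme 4)
Total morphemes: 4

4


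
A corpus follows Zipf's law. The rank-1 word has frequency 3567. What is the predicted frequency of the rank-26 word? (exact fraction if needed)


Zipf's law: freq(rank) = f1 / rank
f1 = 3567, rank = 26
freq = 3567 / 26
GCD(3567, 26) = 1
Simplified: 3567/26

3567/26


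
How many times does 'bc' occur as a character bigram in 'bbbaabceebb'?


Scanning 'bbbaabceebb' for bigram 'bc':
  Position 0: 'bb' -> no
  Position 1: 'bb' -> no
  Position 2: 'ba' -> no
  Position 3: 'aa' -> no
  Position 4: 'ab' -> no
  Position 5: 'bc' -> MATCH
  Position 6: 'ce' -> no
  Position 7: 'ee' -> no
  Position 8: 'eb' -> no
  Position 9: 'bb' -> no
Total matches: 1

1


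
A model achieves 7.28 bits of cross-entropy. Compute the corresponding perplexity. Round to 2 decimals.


Perplexity formula: PP = 2^H
H = 7.28
PP = 2^7.28
Decompose: 2^7.28 = 2^7 * 2^0.28
2^7 = 128, 2^0.28 ~ 1.2141949
PP ~ 128 * 1.2141949 = 155.4169472
Rounded to 2 decimals: 155.42

155.42


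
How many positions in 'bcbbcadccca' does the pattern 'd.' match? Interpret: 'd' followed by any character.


Pattern: d. means 'd' followed by any character.
Scanning 'bcbbcadccca' position-by-position:
  Pos 0: window 'bc' -> no
  Pos 1: window 'cb' -> no
  Pos 2: window 'bb' -> no
  Pos 3: window 'bc' -> no
  Pos 4: window 'ca' -> no
  Pos 5: window 'ad' -> no
  Pos 6: window 'dc' -> MATCH
  Pos 7: window 'cc' -> no
  Pos 8: window 'cc' -> no
  Pos 9: window 'ca' -> no
  Pos 10: window 'a' -> no
Total matches: 1

1


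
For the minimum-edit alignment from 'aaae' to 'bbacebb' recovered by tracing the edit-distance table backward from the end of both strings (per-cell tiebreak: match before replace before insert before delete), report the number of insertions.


Edit distance = 5. Backtracking from cell (4, 7) with preference match > replace > insert > delete,
then listing the resulting alignment 'aaae' -> 'bbacebb' left to right:
  Step 1: insert 'b' [insertion #1]
  Step 2: replace a->b
  Step 3: keep 'a'
  Step 4: replace a->c
  Step 5: keep 'e'
  Step 6: insert 'b' [insertion #2]
  Step 7: insert 'b' [insertion #3]
Total insertions: 3

3


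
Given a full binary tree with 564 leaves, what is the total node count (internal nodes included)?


Leaf nodes (terminals): 564
Internal nodes = n - 1 = 564 - 1 = 563
Total = leaves + internal = 564 + 563 = 1127

1127


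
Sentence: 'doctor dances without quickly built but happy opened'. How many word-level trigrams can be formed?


Word trigrams from [8] words:
  Trigram 1: (doctor dances without)
  Trigram 2: (dances without quickly)
  Trigram 3: (without quickly built)
  Trigram 4: (quickly built but)
  Trigram 5: (built but happy)
  Trigram 6: (but happy opened)
Total word trigrams: 8 - 2 = 6

6


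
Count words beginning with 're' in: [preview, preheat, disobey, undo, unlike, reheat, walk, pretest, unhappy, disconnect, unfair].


Checking each word for prefix 're':
  'preview' -> no (count: 0)
  'preheat' -> no (count: 0)
  'disobey' -> no (count: 0)
  'undo' -> no (count: 0)
  'unlike' -> no (count: 0)
  'reheat' -> YES, starts with 're' (count: 1)
  'walk' -> no (count: 1)
  'pretest' -> no (count: 1)
  'unhappy' -> no (count: 1)
  'disconnect' -> no (count: 1)
  'unfair' -> no (count: 1)
Total with prefix 're': 1

1


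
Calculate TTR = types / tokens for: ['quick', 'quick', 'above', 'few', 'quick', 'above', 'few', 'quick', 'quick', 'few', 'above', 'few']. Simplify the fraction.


Tokens: 12
Unique types: ('above', 'few', 'quick') = 3
TTR = 3/12
Simplify: divide both by 3 -> 1/4
TTR = 1/4

1/4


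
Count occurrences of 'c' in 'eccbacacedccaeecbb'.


Scanning 'eccbacacedccaeecbb' for 'c':
  Position 1: 'c' -> MATCH (count: 1)
  Position 2: 'c' -> MATCH (count: 2)
  Position 5: 'c' -> MATCH (count: 3)
  Position 7: 'c' -> MATCH (count: 4)
  Position 10: 'c' -> MATCH (count: 5)
  Position 11: 'c' -> MATCH (count: 6)
  Position 15: 'c' -> MATCH (count: 7)
Total occurrences of 'c': 7

7


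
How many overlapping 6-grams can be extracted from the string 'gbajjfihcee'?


String 'gbajjfihcee' has length L = 11.
Number of overlapping n-grams = L - n + 1
Substituting: 11 - 6 + 1 = 6

6


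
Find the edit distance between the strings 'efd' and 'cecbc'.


Building DP table for s1='efd' (len 3) and s2='cecbc' (len 5):
       c  e  c  b  c
    0  1  2  3  4  5
  e 1  1  1  2  3  4
  f 2  2  2  2  3  4
  d 3  3  3  3  3  4
Edit distance = dp[3][5] = 4

4


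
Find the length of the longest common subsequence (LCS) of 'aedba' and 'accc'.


DP table for LCS of 'aedba' and 'accc':
       a  c  c  c
    0  0  0  0  0
  a 0  1  1  1  1
  e 0  1  1  1  1
  d 0  1  1  1  1
  b 0  1  1  1  1
  a 0  1  1  1  1
LCS: 'a'
LCS length = 1

1


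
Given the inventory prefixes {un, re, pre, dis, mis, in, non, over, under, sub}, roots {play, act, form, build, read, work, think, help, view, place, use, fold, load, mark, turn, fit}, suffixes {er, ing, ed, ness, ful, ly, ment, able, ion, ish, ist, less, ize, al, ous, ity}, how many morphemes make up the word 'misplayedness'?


Segmenting 'misplayedness' against the inventory:
  'mis' -> prefix (morpheme 1)
  'play' -> root (morpheme 2)
  'ed' -> suffix (morpheme 3)
  'ness' -> suffix (morpheme 4)
Total morphemes: 4

4


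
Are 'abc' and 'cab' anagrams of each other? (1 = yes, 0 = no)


Sort characters of 'abc': 'abc'
Sort characters of 'cab': 'abc'
Sorted forms match -> they ARE anagrams
Result: 1

1


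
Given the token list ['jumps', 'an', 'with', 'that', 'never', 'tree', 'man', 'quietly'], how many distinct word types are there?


Listing all tokens and tracking unique types:
  Token 1: 'jumps' -> NEW (unique so far: 1)
  Token 2: 'an' -> NEW (unique so far: 2)
  Token 3: 'with' -> NEW (unique so far: 3)
  Token 4: 'that' -> NEW (unique so far: 4)
  Token 5: 'never' -> NEW (unique so far: 5)
  Token 6: 'tree' -> NEW (unique so far: 6)
  Token 7: 'man' -> NEW (unique so far: 7)
  Token 8: 'quietly' -> NEW (unique so far: 8)
Unique types: ('an', 'jumps', 'man', 'never', 'quietly', 'that', 'tree', 'with')
Vocabulary size: 8

8


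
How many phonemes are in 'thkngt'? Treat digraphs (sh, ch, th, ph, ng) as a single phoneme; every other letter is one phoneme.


Parsing 'thkngt' greedily, digraphs first:
  'th' -> digraph (1 consonant phoneme) (phonemes so far: 1)
  'k' -> consonant phoneme (phonemes so far: 2)
  'ng' -> digraph (1 consonant phoneme) (phonemes so far: 3)
  't' -> consonant phoneme (phonemes so far: 4)
Total phonemes: 4

4


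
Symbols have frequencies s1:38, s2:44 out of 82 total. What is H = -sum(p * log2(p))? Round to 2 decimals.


Computing entropy H = -sum(p_i * log2(p_i)):
  s1: p = 38/82 = 0.4634, -p*log2(p) = 0.5142
  s2: p = 44/82 = 0.5366, -p*log2(p) = 0.4819
H = sum of terms = 0.9961
Rounded to 2 decimals: 1.00

1.00


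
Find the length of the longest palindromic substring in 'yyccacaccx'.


Scanning 'yyccacaccx' for palindromic substrings.
Substring at positions 2-8: 'ccacacc'.
Check: reverse('ccacacc') = 'ccacacc' -> palindrome confirmed.
Neighbouring characters ('y' / 'x') break symmetry, so it cannot extend further.
No longer palindromic substring exists; longest length = 7

7
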